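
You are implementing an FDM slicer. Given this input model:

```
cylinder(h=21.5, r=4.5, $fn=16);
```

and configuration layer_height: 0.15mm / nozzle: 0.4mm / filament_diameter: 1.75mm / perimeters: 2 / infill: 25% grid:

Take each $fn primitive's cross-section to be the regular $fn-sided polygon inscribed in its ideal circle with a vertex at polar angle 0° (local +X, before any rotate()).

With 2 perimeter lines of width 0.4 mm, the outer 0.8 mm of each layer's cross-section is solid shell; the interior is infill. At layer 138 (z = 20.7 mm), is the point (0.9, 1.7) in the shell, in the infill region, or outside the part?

At z = 20.7 mm: the cylinder: section is a regular 16-gon, circumradius r=4.5. Overall, the cross-section is a single solid region. The nearest boundary edge runs (3.18, 3.18)→(1.72, 4.16); distance from the point to it = 2.50 mm. The point is inside the cross-section and 2.50 mm from the nearest boundary — more than the 0.8 mm shell width (2 × 0.4), so it's in the infill interior.

infill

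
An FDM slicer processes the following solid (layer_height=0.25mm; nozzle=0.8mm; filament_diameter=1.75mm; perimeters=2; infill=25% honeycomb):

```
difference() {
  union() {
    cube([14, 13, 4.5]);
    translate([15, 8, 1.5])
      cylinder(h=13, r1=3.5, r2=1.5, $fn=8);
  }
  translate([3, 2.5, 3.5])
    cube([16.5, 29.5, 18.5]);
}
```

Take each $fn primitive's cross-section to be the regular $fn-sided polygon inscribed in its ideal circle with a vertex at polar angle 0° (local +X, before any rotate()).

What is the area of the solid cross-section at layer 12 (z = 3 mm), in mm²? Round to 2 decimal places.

203.24 mm²

At z = 3 mm: the cube (footprint 14×13) is included at this height (area 182.00 mm²); the cone at (15, 8) (r1=3.5→r2=1.5) has section circumradius 3.269 here — a regular 8-gon (area = (8/2)·3.269²·sin(360°/8) = 30.23 mm²); Combining (union): the regions partially overlap — summed areas 212.23 mm² minus the doubly-counted overlap 8.99 mm² gives 203.24 mm² — area = 203.24 mm²; the cube at (3, 2.5) is absent (z outside [3.5, 22]); After the difference (first − rest): none of the subtracted shapes is present at this height, so that combined region is unchanged — area = 203.24 mm². Overall, the cross-section is a single solid region. Net area = 203.24 mm².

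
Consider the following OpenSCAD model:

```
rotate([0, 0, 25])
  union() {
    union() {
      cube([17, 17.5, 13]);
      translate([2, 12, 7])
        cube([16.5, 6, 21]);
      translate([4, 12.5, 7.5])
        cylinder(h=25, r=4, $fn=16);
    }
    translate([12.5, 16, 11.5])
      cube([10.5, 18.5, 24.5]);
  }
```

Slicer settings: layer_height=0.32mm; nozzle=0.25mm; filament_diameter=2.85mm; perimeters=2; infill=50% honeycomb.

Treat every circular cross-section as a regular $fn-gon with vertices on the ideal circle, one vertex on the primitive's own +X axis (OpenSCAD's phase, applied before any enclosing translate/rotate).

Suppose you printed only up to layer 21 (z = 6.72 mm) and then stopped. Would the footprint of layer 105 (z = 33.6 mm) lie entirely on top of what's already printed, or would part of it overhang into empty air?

Compare the two slices. At z = 6.72: the cube is present — its section is the full 17×17.5 rectangle (area 297.50 mm²); the cube at (2, 12) is not intersected at this z (z outside [7, 28]); the cylinder at (4, 12.5) is not intersected at this z (z outside [7.5, 32.5]); Taking the union: only the 17×17.5 cube is present, so the union is just that shape — area = 297.50 mm²; the cube at (12.5, 16) does not reach this height (z outside [11.5, 36]); Merging all regions: only the result so far is present, so the union is just that shape — area = 297.50 mm²; (whole slice rotated 25° about Z — lengths, areas and connectivity unchanged). At z = 33.6: the cube is not intersected at this z (z outside [0, 13]); the cube at (2, 12) is absent (z outside [7, 28]); the cylinder at (4, 12.5) is not intersected at this z (z outside [7.5, 32.5]); Merging all regions: nothing is present at this height; the 10.5×18.5 cube at (12.5, 16) contributes its full rectangle (area 194.25 mm²); Combining (union): only the 10.5×18.5 cube at (12.5, 16) is present, so the union is just that shape — area = 194.25 mm²; (whole slice rotated 25° about Z — lengths, areas and connectivity unchanged). Checking containment: at z = 33.6 the cross-section extends beyond the z = 6.72 cross-section by about 187.50 mm².

part overhangs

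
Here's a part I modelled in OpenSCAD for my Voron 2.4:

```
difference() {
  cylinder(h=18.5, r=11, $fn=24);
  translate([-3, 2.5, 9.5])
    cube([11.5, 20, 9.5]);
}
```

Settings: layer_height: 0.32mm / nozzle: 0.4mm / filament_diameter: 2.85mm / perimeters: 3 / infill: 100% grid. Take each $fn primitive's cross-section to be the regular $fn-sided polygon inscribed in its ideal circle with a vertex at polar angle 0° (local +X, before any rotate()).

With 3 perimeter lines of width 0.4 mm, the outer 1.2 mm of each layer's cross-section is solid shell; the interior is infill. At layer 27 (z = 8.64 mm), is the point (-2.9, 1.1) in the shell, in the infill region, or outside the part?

infill

At z = 8.64 mm: the r=11 cylinder contributes a regular 24-gon of circumradius 11; the cube at (-3, 2.5) is not intersected at this z (z outside [9.5, 19]); After the difference (first − rest): none of the subtracted shapes is present at this height, so the r=11 cylinder is unchanged — 1 connected region. Overall, the cross-section is a single solid region. The nearest boundary edge runs (-9.53, 5.50)→(-10.63, 2.85); distance from the point to it = 7.81 mm. The point is inside the cross-section and 7.81 mm from the nearest boundary — more than the 1.2 mm shell width (3 × 0.4), so it's in the infill interior.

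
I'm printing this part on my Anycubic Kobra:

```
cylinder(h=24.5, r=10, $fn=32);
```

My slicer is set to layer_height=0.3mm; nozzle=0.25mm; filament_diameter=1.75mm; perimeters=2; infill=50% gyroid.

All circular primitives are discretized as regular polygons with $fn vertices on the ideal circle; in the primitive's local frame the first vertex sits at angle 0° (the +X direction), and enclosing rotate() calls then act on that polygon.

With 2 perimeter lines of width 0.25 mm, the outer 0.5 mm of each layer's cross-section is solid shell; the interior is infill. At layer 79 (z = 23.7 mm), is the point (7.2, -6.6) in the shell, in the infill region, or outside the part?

At z = 23.7 mm: the r=10 cylinder gives a regular 32-gon of circumradius 10 (constant along its height). Overall, the cross-section is a single solid region. The nearest boundary edge runs (7.07, -7.07)→(8.31, -5.56); distance from the point to it = 0.20 mm. The point is inside the cross-section, 0.20 mm from the nearest boundary — within the 0.5 mm shell band (2 × 0.25).

shell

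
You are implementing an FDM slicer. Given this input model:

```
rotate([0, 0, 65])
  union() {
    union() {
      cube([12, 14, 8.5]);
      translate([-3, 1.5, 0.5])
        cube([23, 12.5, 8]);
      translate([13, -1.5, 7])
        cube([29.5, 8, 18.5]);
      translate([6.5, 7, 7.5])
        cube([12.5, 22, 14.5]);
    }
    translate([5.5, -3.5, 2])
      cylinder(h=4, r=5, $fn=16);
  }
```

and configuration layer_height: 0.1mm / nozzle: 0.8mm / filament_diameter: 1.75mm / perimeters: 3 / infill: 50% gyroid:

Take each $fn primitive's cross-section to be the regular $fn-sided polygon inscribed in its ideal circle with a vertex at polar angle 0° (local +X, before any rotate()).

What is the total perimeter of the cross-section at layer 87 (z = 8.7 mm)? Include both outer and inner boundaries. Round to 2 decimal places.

At z = 8.7 mm: the cube is absent (z outside [0, 8.5]); the cube at (-3, 1.5) is absent (z outside [0.5, 8.5]); the cube at (13, -1.5) (footprint 29.5×8) is included at this height (perimeter 75.00 mm); the cube at (6.5, 7) is present — its section is the full 12.5×22 rectangle (perimeter 69.00 mm); Merging all regions: the 2 present regions are separate (no shared area or edge), so areas and boundary lengths simply add and each stays a separate island — boundary = 144.00 mm; the cylinder at (5.5, -3.5) is not intersected at this z (z outside [2, 6]); Merging all regions: only that combined region is present, so the union is just that shape — boundary = 144.00 mm; (whole slice rotated 65° about Z — lengths, areas and connectivity unchanged). Overall, the cross-section has 2 separate islands. Total boundary length (outer) = 144.00 mm.

144.00 mm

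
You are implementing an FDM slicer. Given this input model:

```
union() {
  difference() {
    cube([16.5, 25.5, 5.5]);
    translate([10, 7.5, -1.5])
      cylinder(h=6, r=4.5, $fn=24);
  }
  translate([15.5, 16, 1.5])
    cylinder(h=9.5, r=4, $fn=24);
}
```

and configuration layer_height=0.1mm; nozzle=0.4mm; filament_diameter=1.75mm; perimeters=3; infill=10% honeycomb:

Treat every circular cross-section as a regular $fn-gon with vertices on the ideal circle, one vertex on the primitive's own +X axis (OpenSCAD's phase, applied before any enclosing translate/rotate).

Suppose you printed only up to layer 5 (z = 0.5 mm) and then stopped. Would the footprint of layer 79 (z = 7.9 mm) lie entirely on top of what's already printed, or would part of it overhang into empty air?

part overhangs

Compare the two slices. At z = 0.5: the cube (footprint 16.5×25.5) is included at this height (area 420.75 mm²); the r=4.5 cylinder at (10, 7.5) gives a regular 24-gon of circumradius 4.5 (constant along its height) (area = (24/2)·4.500²·sin(360°/24) = 62.89 mm²); Taking the first minus the rest: starting from the 16.5×25.5 cube (420.75 mm²), the r=4.5 cylinder at (10, 7.5) lies wholly inside it (removes its full 62.89 mm² and its 28.19 mm outline becomes a hole wall) — area = 357.86 mm²; the cylinder at (15.5, 16) is absent (z outside [1.5, 11]); Combining (union): only that combined region is present, so the union is just that shape — area = 357.86 mm². At z = 7.9: the cube is absent (z outside [0, 5.5]); the cylinder at (10, 7.5) is absent (z outside [-1.5, 4.5]); Taking the first minus the rest: the first operand is absent here, so nothing remains; the r=4 cylinder at (15.5, 16) contributes a regular 24-gon of circumradius 4 (area = (24/2)·4.000²·sin(360°/24) = 49.69 mm²); Combining (union): only the r=4 cylinder at (15.5, 16) is present, so the union is just that shape — area = 49.69 mm². Checking containment: at z = 7.9 the cross-section extends beyond the z = 0.5 cross-section by about 16.98 mm².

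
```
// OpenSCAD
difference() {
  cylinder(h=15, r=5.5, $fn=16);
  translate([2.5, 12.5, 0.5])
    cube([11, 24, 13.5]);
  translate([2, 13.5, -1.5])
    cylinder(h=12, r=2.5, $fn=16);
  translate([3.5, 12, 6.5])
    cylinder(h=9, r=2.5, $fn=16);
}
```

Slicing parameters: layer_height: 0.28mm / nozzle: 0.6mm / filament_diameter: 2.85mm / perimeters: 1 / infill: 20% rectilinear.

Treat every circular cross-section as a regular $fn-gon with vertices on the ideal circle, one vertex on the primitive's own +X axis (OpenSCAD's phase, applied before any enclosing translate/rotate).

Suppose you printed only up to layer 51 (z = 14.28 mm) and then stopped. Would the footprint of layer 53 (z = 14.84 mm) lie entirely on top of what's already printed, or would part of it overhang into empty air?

entirely on top

Compare the two slices. At z = 14.28: the r=5.5 cylinder gives a regular 16-gon of circumradius 5.5 (constant along its height) (area = (16/2)·5.500²·sin(360°/16) = 92.61 mm²); the cube at (2.5, 12.5) is absent (z outside [0.5, 14]); the cylinder at (2, 13.5) is absent (z outside [-1.5, 10.5]); the r=2.5 cylinder at (3.5, 12) gives a regular 16-gon of circumradius 2.5 (constant along its height) (area = (16/2)·2.500²·sin(360°/16) = 19.13 mm²); Subtracting the remaining from the first: starting from the r=5.5 cylinder (92.61 mm²), the r=2.5 cylinder at (3.5, 12) misses the remaining region (no effect) — area = 92.61 mm². At z = 14.84: the cylinder: section is a regular 16-gon, circumradius r=5.5 (area = (16/2)·5.500²·sin(360°/16) = 92.61 mm²); the cube at (2.5, 12.5) does not reach this height (z outside [0.5, 14]); the cylinder at (2, 13.5) is not intersected at this z (z outside [-1.5, 10.5]); the r=2.5 cylinder at (3.5, 12) gives a regular 16-gon of circumradius 2.5 (constant along its height) (area = (16/2)·2.500²·sin(360°/16) = 19.13 mm²); After the difference (first − rest): starting from the r=5.5 cylinder (92.61 mm²), the r=2.5 cylinder at (3.5, 12) misses the remaining region (no effect) — area = 92.61 mm². Checking containment: the cross-section at z = 14.84 is a subset of the cross-section at z = 14.28.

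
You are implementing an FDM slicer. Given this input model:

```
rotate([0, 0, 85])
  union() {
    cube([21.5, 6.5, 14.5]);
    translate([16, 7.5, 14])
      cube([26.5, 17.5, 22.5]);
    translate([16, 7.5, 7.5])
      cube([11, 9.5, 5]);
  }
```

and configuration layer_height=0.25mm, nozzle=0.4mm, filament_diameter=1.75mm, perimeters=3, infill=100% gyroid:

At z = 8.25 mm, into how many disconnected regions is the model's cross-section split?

At z = 8.25 mm: the cube (footprint 21.5×6.5) is included at this height; the cube at (16, 7.5) does not reach this height (z outside [14, 36.5]); the 11×9.5 cube at (16, 7.5) contributes its full rectangle; Merging all regions: the 2 present regions are separate (no shared area or edge), so areas and boundary lengths simply add and each stays a separate island — 2 connected regions; (whole slice rotated 85° about Z — lengths, areas and connectivity unchanged). The result has 2 disconnected regions.

2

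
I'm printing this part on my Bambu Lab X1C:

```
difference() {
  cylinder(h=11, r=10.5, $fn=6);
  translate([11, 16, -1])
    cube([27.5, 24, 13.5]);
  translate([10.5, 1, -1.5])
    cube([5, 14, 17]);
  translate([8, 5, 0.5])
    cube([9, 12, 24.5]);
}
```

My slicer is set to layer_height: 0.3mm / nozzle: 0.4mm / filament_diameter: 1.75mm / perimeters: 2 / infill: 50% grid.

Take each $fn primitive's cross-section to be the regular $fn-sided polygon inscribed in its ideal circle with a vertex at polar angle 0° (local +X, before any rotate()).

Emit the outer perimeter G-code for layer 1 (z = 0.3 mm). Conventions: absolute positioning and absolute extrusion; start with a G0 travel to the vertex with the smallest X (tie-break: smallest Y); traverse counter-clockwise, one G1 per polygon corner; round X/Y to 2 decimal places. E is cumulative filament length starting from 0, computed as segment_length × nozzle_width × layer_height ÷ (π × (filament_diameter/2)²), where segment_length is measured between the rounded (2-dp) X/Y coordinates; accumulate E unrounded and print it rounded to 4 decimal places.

At z = 0.3 mm: the r=10.5 cylinder gives a regular 6-gon of circumradius 10.5 (constant along its height); the 27.5×24 cube at (11, 16) contributes its full rectangle; the cube at (10.5, 1) is present — its section is the full 5×14 rectangle; the cube at (8, 5) does not reach this height (z outside [0.5, 25]); After the difference (first − rest): starting from the r=10.5 cylinder, the 27.5×24 cube at (11, 16) misses the remaining region (no effect); the 5×14 cube at (10.5, 1) misses the remaining region (no effect) — 1 connected region. The outline is a single polygon with 6 vertices. Extrusion per mm of travel: 0.4 × 0.3 / (π × 0.875²) = 0.049890. Accumulating E over each segment gives final E = 3.1425.

G0 X-10.50 Y0.00 Z0.30
G1 X-5.25 Y-9.09 E0.5237
G1 X5.25 Y-9.09 E1.0476
G1 X10.50 Y0.00 E1.5713
G1 X5.25 Y9.09 E2.0950
G1 X-5.25 Y9.09 E2.6188
G1 X-10.50 Y0.00 E3.1425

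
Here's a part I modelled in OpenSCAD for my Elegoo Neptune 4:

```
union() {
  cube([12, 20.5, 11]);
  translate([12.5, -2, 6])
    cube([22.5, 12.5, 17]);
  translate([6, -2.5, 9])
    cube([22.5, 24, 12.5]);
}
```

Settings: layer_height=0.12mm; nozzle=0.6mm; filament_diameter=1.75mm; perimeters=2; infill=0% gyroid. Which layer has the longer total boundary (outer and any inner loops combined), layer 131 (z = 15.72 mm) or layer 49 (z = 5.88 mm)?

layer 131 (z = 15.72 mm)

Layer 131 (z = 15.72): the cube does not reach this height (z outside [0, 11]); the 22.5×12.5 cube at (12.5, -2) contributes its full rectangle (perimeter 70.00 mm); the cube at (6, -2.5) (footprint 22.5×24) is included at this height (perimeter 93.00 mm); Taking the union: the regions partially overlap (shared area 200.00 mm²), so the edge portions inside another operand are dropped and the merged outline is re-measured after clipping — boundary = 106.00 mm. So its perimeter = 106.00 mm. Layer 49 (z = 5.88): the cube (footprint 12×20.5) is included at this height (perimeter 65.00 mm); the cube at (12.5, -2) is absent (z outside [6, 23]); the cube at (6, -2.5) does not reach this height (z outside [9, 21.5]); Merging all regions: only the 12×20.5 cube is present, so the union is just that shape — boundary = 65.00 mm. So its perimeter = 65.00 mm. Layer 131 is larger (106.00 vs 65.00 mm).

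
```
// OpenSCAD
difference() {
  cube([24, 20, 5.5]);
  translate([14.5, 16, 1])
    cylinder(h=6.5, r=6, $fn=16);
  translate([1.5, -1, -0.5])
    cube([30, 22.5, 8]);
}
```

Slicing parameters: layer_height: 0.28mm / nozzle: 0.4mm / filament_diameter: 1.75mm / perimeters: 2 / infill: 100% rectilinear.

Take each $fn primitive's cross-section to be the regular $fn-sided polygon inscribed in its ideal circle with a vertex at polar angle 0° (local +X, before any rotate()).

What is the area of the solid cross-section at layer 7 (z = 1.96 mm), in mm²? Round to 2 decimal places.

30.00 mm²

At z = 1.96 mm: the cube is present — its section is the full 24×20 rectangle (area 480.00 mm²); the r=6 cylinder at (14.5, 16) contributes a regular 16-gon of circumradius 6 (area = (16/2)·6.000²·sin(360°/16) = 110.21 mm²); the 30×22.5 cube at (1.5, -1) contributes its full rectangle (area 675.00 mm²); Subtracting the remaining from the first: starting from the 24×20 cube (480.00 mm²), the r=6 cylinder at (14.5, 16) partially overlaps it — only the 98.56 mm² overlap (of its 110.21 mm²) is removed, clipping the outline; the 30×22.5 cube at (1.5, -1) partially overlaps it — only the 351.44 mm² overlap (of its 675.00 mm²) is removed, clipping the outline — area = 30.00 mm². Overall, the cross-section is a single solid region. Net area = 30.00 mm².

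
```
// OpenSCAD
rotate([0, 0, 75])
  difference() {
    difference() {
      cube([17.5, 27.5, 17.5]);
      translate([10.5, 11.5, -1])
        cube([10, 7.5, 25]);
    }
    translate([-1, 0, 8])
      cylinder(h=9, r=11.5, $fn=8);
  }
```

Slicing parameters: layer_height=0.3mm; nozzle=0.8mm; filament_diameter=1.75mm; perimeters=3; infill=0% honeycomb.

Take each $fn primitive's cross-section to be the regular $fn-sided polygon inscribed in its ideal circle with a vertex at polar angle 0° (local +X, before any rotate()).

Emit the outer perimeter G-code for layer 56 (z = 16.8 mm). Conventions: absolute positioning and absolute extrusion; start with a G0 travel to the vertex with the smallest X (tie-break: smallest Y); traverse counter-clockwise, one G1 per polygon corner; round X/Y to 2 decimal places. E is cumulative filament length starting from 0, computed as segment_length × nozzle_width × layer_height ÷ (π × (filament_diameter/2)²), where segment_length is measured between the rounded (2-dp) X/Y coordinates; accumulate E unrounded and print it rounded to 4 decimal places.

G0 X-26.56 Y7.12 Z16.80
G1 X-10.71 Y2.87 E1.6374
G1 X-6.01 Y8.99 E2.4073
G1 X2.72 Y10.14 E3.2860
G1 X4.53 Y16.90 E3.9842
G1 X-6.58 Y19.88 E5.1320
G1 X-8.39 Y13.12 E5.8302
G1 X-15.63 Y15.06 E6.5781
G1 X-13.82 Y21.82 E7.2764
G1 X-22.03 Y24.02 E8.1245
G1 X-26.56 Y7.12 E9.8703

At z = 16.8 mm: the 17.5×27.5 cube contributes its full rectangle; the cube at (10.5, 11.5) is present — its section is the full 10×7.5 rectangle; Subtracting the remaining from the first: starting from the 17.5×27.5 cube, the 10×7.5 cube at (10.5, 11.5) partially overlaps it — only the 52.50 mm² overlap (of its 75.00 mm²) is removed, clipping the outline — 1 connected region; the r=11.5 cylinder at (-1, 0) contributes a regular 8-gon of circumradius 11.5; Taking the first minus the rest: starting from the result so far, the r=11.5 cylinder at (-1, 0) partially overlaps it — only the 82.22 mm² overlap (of its 374.06 mm²) is removed, clipping the outline — 1 connected region; (whole slice rotated 75° about Z — lengths, areas and connectivity unchanged). The outline is a single polygon with 10 vertices. Extrusion per mm of travel: 0.8 × 0.3 / (π × 0.875²) = 0.099780. Accumulating E over each segment gives final E = 9.8703.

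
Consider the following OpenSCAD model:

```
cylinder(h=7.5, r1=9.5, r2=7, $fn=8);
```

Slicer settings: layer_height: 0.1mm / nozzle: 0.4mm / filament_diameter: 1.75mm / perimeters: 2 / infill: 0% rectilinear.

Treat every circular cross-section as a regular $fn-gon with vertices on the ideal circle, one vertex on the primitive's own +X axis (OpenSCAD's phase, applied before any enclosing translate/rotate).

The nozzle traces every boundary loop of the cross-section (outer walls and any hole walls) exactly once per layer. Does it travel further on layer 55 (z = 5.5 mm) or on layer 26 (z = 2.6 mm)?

layer 26 (z = 2.6 mm)

Layer 55 (z = 5.5): the cone (r1=9.5→r2=7) has section circumradius 7.667 here — a regular 8-gon (perimeter = 2·8·7.667·sin(180°/8) = 46.94 mm). So its perimeter = 46.94 mm. Layer 26 (z = 2.6): the cone: at t=0.347 of its height the radius interpolates to r₁+(r₂−r₁)t = 8.633, giving a regular 8-gon of that circumradius (perimeter = 2·8·8.633·sin(180°/8) = 52.86 mm). So its perimeter = 52.86 mm. Layer 26 is larger (52.86 vs 46.94 mm).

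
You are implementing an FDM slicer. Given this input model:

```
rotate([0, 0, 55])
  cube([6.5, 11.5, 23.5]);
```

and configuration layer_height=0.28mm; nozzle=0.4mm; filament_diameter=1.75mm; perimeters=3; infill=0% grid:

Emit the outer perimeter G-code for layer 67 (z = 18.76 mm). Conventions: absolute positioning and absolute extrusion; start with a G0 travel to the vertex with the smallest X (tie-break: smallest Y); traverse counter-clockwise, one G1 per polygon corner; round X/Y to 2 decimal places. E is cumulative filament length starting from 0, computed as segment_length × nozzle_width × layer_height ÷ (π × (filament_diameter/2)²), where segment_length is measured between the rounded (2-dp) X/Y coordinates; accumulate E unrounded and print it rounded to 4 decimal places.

G0 X-9.42 Y6.60 Z18.76
G1 X0.00 Y0.00 E0.5356
G1 X3.73 Y5.32 E0.8381
G1 X-5.69 Y11.92 E1.3737
G1 X-9.42 Y6.60 E1.6763

At z = 18.76 mm: the 6.5×11.5 cube contributes its full rectangle; (rotated 55° about Z; rotation is an isometry so areas/perimeters/island counts are preserved). The outline is a single polygon with 4 vertices. Extrusion per mm of travel: 0.4 × 0.28 / (π × 0.875²) = 0.046564. Accumulating E over each segment gives final E = 1.6763.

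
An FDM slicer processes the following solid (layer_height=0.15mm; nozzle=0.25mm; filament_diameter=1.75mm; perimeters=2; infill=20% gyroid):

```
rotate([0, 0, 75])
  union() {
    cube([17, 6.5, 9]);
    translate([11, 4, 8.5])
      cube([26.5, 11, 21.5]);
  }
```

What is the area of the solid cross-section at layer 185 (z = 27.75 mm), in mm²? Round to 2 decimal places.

291.50 mm²

At z = 27.75 mm: the cube does not reach this height (z outside [0, 9]); the 26.5×11 cube at (11, 4) contributes its full rectangle (area 291.50 mm²); Taking the union: only the 26.5×11 cube at (11, 4) is present, so the union is just that shape — area = 291.50 mm²; (whole slice rotated 75° about Z — lengths, areas and connectivity unchanged). Overall, the cross-section is a single solid region. Net area = 291.50 mm².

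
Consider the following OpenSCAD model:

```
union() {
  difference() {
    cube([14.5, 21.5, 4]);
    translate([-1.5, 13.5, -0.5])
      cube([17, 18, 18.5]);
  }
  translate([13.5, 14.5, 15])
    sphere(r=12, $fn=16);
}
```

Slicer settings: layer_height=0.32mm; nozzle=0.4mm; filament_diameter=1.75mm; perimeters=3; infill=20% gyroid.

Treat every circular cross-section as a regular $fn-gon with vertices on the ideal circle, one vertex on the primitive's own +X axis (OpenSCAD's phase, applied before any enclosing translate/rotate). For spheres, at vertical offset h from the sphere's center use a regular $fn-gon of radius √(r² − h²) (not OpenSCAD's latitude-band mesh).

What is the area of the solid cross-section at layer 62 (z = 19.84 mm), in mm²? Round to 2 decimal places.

At z = 19.84 mm: the cube is not intersected at this z (z outside [0, 4]); the cube at (-1.5, 13.5) does not reach this height (z outside [-0.5, 18]); After the difference (first − rest): the first operand is absent here, so nothing remains; the sphere at (13.5, 14.5): section is a regular 16-gon, circumradius = √(r²−h²) = √(12²−4.84²) = 10.981 (area = (16/2)·10.981²·sin(360°/16) = 369.13 mm²); Merging all regions: only the r=12 sphere at (13.5, 14.5) is present, so the union is just that shape — area = 369.13 mm². Overall, the cross-section is a single solid region. Net area = 369.13 mm².

369.13 mm²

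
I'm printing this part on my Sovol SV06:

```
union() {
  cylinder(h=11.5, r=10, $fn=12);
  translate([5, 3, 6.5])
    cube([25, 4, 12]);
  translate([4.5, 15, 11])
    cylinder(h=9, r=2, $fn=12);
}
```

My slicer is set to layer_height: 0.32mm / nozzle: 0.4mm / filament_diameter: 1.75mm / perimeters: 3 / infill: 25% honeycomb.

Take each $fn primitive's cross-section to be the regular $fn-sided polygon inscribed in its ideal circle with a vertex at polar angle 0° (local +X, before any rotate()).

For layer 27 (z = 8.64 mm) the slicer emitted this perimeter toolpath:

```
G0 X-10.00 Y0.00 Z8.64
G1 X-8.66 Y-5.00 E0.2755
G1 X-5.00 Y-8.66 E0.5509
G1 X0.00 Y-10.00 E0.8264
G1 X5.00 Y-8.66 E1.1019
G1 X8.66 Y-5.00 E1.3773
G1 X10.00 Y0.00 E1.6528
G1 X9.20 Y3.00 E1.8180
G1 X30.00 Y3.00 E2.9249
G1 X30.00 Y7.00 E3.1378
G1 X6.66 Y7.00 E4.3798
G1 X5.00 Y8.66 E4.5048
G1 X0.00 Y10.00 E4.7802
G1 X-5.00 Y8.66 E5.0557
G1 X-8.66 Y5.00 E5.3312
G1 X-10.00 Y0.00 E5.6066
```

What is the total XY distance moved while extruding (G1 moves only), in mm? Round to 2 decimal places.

105.36 mm

Sum the Euclidean lengths of each G1 segment: total = 105.36 mm.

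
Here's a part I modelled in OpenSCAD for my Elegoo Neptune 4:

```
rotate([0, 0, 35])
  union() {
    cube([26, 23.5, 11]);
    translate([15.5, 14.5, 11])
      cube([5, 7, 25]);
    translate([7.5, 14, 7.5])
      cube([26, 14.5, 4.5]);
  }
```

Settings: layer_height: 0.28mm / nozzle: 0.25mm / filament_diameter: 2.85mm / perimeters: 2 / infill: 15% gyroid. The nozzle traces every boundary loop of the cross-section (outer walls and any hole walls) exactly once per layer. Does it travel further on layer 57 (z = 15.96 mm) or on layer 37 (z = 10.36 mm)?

layer 37 (z = 10.36 mm)

Layer 57 (z = 15.96): the cube is not intersected at this z (z outside [0, 11]); the cube at (15.5, 14.5) (footprint 5×7) is included at this height (perimeter 24.00 mm); the cube at (7.5, 14) is not intersected at this z (z outside [7.5, 12]); Combining (union): only the 5×7 cube at (15.5, 14.5) is present, so the union is just that shape — boundary = 24.00 mm; (rotated 35° about Z; rotation is an isometry so areas/perimeters/island counts are preserved). So its perimeter = 24.00 mm. Layer 37 (z = 10.36): the 26×23.5 cube contributes its full rectangle (perimeter 99.00 mm); the cube at (15.5, 14.5) is not intersected at this z (z outside [11, 36]); the cube at (7.5, 14) (footprint 26×14.5) is included at this height (perimeter 81.00 mm); Taking the union: the regions partially overlap (shared area 175.75 mm²), so the edge portions inside another operand are dropped and the merged outline is re-measured after clipping — boundary = 124.00 mm; (whole slice rotated 35° about Z — lengths, areas and connectivity unchanged). So its perimeter = 124.00 mm. Layer 37 is larger (124.00 vs 24.00 mm).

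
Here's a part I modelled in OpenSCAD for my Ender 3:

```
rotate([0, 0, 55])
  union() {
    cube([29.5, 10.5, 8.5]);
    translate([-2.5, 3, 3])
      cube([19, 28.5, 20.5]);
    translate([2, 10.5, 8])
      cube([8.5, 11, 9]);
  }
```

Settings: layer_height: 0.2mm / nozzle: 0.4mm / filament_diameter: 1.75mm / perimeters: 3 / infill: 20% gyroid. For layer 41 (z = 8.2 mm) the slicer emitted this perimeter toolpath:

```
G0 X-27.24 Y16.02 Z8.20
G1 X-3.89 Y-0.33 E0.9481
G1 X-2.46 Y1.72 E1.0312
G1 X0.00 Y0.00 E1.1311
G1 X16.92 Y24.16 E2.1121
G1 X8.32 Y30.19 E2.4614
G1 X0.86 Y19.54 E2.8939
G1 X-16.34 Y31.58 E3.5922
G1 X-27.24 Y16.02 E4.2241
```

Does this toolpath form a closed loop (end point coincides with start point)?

Start point (G0): (-27.24, 16.02). End point (last G1): the path returns to the start — closed.

yes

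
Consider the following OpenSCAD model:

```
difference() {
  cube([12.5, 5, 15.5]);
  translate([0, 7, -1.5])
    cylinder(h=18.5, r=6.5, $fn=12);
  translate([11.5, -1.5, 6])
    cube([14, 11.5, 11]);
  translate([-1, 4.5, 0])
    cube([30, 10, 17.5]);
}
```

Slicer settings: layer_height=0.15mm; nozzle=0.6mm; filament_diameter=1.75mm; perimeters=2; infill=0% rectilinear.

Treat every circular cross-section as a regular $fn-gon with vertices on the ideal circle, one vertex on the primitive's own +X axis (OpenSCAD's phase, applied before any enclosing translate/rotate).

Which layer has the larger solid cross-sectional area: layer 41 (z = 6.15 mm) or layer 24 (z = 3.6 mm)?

Layer 41 (z = 6.15): the 12.5×5 cube contributes its full rectangle (area 62.50 mm²); the cylinder at (0, 7): section is a regular 12-gon, circumradius r=6.5 (area = (12/2)·6.500²·sin(360°/12) = 126.75 mm²); the cube at (11.5, -1.5) is present — its section is the full 14×11.5 rectangle (area 161.00 mm²); the 30×10 cube at (-1, 4.5) contributes its full rectangle (area 300.00 mm²); Taking the first minus the rest: starting from the 12.5×5 cube (62.50 mm²), the r=6.5 cylinder at (0, 7) partially overlaps it — only the 19.22 mm² overlap (of its 126.75 mm²) is removed, clipping the outline; the 14×11.5 cube at (11.5, -1.5) partially overlaps it — only the 5.00 mm² overlap (of its 161.00 mm²) is removed, clipping the outline; the 30×10 cube at (-1, 4.5) partially overlaps it — only the 2.80 mm² overlap (of its 300.00 mm²) is removed, clipping the outline — area = 35.48 mm². So its area = 35.48 mm². Layer 24 (z = 3.6): the cube (footprint 12.5×5) is included at this height (area 62.50 mm²); the r=6.5 cylinder at (0, 7) contributes a regular 12-gon of circumradius 6.5 (area = (12/2)·6.500²·sin(360°/12) = 126.75 mm²); the cube at (11.5, -1.5) is not intersected at this z (z outside [6, 17]); the cube at (-1, 4.5) is present — its section is the full 30×10 rectangle (area 300.00 mm²); After the difference (first − rest): starting from the 12.5×5 cube (62.50 mm²), the r=6.5 cylinder at (0, 7) partially overlaps it — only the 19.22 mm² overlap (of its 126.75 mm²) is removed, clipping the outline; the 30×10 cube at (-1, 4.5) partially overlaps it — only the 3.30 mm² overlap (of its 300.00 mm²) is removed, clipping the outline — area = 39.98 mm². So its area = 39.98 mm². Layer 24 is larger (39.98 vs 35.48 mm²).

layer 24 (z = 3.6 mm)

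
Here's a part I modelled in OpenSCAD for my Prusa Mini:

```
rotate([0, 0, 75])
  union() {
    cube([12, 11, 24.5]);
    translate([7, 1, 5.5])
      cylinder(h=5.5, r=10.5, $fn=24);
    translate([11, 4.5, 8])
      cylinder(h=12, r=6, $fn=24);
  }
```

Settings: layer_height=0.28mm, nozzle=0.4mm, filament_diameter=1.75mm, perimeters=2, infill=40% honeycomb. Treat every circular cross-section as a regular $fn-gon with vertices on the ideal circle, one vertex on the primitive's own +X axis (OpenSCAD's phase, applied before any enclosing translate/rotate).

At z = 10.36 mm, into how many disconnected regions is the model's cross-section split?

At z = 10.36 mm: the cube is present — its section is the full 12×11 rectangle; the cylinder at (7, 1): section is a regular 24-gon, circumradius r=10.5; the r=6 cylinder at (11, 4.5) gives a regular 24-gon of circumradius 6 (constant along its height); Merging all regions: the regions partially overlap (shared area 234.36 mm²), so overlapping operands fuse into one piece — 1 connected region; (rotated 75° about Z; rotation is an isometry so areas/perimeters/island counts are preserved). The result has 1 disconnected region.

1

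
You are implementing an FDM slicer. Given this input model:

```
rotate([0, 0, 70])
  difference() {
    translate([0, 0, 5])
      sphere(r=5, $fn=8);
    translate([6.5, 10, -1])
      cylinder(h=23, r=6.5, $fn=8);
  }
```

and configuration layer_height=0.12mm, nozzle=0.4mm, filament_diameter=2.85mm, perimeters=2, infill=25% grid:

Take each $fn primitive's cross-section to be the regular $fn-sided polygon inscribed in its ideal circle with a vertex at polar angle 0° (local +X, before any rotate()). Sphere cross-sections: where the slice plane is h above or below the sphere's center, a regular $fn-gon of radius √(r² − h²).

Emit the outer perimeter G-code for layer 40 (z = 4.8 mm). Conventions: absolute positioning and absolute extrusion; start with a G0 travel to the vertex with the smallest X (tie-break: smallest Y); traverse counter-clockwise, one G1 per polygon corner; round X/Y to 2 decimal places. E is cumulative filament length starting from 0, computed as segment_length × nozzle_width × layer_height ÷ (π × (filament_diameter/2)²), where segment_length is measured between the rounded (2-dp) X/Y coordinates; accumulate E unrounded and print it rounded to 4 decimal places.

G0 X-4.69 Y1.71 Z4.80
G1 X-4.53 Y-2.11 E0.0288
G1 X-1.71 Y-4.69 E0.0575
G1 X2.11 Y-4.53 E0.0863
G1 X4.69 Y-1.71 E0.1151
G1 X4.53 Y2.11 E0.1438
G1 X1.71 Y4.69 E0.1726
G1 X-2.11 Y4.53 E0.2013
G1 X-4.69 Y1.71 E0.2301

At z = 4.8 mm: the sphere: section is a regular 8-gon, circumradius = √(r²−h²) = √(5²−0.2²) = 4.996; the cylinder at (6.5, 10): section is a regular 8-gon, circumradius r=6.5; Taking the first minus the rest: starting from the r=5 sphere, the r=6.5 cylinder at (6.5, 10) misses the remaining region (no effect) — 1 connected region; (rotated 70° about Z; rotation is an isometry so areas/perimeters/island counts are preserved). The outline is a single polygon with 8 vertices. Extrusion per mm of travel: 0.4 × 0.12 / (π × 1.425²) = 0.007524. Accumulating E over each segment gives final E = 0.2301.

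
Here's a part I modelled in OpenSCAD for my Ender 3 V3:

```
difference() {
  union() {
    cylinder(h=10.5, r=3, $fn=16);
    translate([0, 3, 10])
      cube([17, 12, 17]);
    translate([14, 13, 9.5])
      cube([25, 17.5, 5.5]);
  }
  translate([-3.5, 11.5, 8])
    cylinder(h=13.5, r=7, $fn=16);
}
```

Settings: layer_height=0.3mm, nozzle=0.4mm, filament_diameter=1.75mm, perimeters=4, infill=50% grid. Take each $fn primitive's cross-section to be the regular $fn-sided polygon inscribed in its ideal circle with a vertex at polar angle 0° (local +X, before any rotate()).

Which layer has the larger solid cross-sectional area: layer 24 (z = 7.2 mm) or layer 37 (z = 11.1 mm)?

layer 37 (z = 11.1 mm)

Layer 24 (z = 7.2): the cylinder: section is a regular 16-gon, circumradius r=3 (area = (16/2)·3.000²·sin(360°/16) = 27.55 mm²); the cube at (0, 3) does not reach this height (z outside [10, 27]); the cube at (14, 13) is not intersected at this z (z outside [9.5, 15]); Combining (union): only the r=3 cylinder is present, so the union is just that shape — area = 27.55 mm²; the cylinder at (-3.5, 11.5) is not intersected at this z (z outside [8, 21.5]); Taking the first minus the rest: none of the subtracted shapes is present at this height, so the result so far is unchanged — area = 27.55 mm². So its area = 27.55 mm². Layer 37 (z = 11.1): the cylinder is not intersected at this z (z outside [0, 10.5]); the 17×12 cube at (0, 3) contributes its full rectangle (area 204.00 mm²); the cube at (14, 13) (footprint 25×17.5) is included at this height (area 437.50 mm²); Combining (union): the regions partially overlap — summed areas 641.50 mm² minus the doubly-counted overlap 6.00 mm² gives 635.50 mm² — area = 635.50 mm²; the r=7 cylinder at (-3.5, 11.5) gives a regular 16-gon of circumradius 7 (constant along its height) (area = (16/2)·7.000²·sin(360°/16) = 150.01 mm²); After the difference (first − rest): starting from the result so far (635.50 mm²), the r=7 cylinder at (-3.5, 11.5) partially overlaps it — only the 25.25 mm² overlap (of its 150.01 mm²) is removed, clipping the outline — area = 610.25 mm². So its area = 610.25 mm². Layer 37 is larger (610.25 vs 27.55 mm²).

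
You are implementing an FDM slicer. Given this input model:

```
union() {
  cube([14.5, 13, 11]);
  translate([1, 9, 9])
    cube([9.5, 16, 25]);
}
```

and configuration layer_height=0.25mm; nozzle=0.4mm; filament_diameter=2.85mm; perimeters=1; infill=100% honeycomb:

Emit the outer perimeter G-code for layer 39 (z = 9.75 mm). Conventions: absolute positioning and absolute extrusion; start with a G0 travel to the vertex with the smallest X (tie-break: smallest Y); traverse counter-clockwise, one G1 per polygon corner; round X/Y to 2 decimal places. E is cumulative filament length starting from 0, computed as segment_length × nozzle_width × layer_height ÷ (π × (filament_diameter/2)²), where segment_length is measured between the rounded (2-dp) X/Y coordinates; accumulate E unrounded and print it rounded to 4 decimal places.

G0 X0.00 Y0.00 Z9.75
G1 X14.50 Y0.00 E0.2273
G1 X14.50 Y13.00 E0.4311
G1 X10.50 Y13.00 E0.4938
G1 X10.50 Y25.00 E0.6819
G1 X1.00 Y25.00 E0.8308
G1 X1.00 Y13.00 E1.0189
G1 X0.00 Y13.00 E1.0346
G1 X0.00 Y0.00 E1.2384

At z = 9.75 mm: the cube is present — its section is the full 14.5×13 rectangle; the cube at (1, 9) (footprint 9.5×16) is included at this height; Taking the union: the regions partially overlap (shared area 38.00 mm²), so overlapping operands fuse into one piece — 1 connected region. The outline is a single polygon with 8 vertices. Extrusion per mm of travel: 0.4 × 0.25 / (π × 1.425²) = 0.015675. Accumulating E over each segment gives final E = 1.2384.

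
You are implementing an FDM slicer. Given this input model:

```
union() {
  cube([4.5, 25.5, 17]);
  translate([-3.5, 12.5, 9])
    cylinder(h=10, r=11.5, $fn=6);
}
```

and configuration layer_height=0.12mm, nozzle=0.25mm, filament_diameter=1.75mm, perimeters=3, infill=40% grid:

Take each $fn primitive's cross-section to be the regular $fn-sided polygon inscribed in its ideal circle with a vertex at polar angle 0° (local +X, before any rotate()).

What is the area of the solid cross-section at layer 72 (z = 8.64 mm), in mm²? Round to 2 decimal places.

At z = 8.64 mm: the 4.5×25.5 cube contributes its full rectangle (area 114.75 mm²); the cylinder at (-3.5, 12.5) does not reach this height (z outside [9, 19]); Merging all regions: only the 4.5×25.5 cube is present, so the union is just that shape — area = 114.75 mm². Overall, the cross-section is a single solid region. Net area = 114.75 mm².

114.75 mm²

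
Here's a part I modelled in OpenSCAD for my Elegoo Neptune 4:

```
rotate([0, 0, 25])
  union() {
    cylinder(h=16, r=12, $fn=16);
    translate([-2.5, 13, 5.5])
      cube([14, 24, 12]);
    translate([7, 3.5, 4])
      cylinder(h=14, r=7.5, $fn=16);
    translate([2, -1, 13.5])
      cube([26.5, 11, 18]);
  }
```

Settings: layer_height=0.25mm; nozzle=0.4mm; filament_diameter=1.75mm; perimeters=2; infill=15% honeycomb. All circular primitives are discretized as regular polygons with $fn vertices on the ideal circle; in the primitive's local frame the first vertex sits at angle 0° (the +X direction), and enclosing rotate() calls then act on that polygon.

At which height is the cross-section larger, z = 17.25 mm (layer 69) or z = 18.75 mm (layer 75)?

Layer 69 (z = 17.25): the cylinder is not intersected at this z (z outside [0, 16]); the cube at (-2.5, 13) is present — its section is the full 14×24 rectangle (area 336.00 mm²); the cylinder at (7, 3.5): section is a regular 16-gon, circumradius r=7.5 (area = (16/2)·7.500²·sin(360°/16) = 172.21 mm²); the cube at (2, -1) is present — its section is the full 26.5×11 rectangle (area 291.50 mm²); Merging all regions: the regions partially overlap — summed areas 799.71 mm² minus the doubly-counted overlap 126.24 mm² gives 673.47 mm² — area = 673.47 mm²; (rotated 25° about Z; rotation is an isometry so areas/perimeters/island counts are preserved). So its area = 673.47 mm². Layer 75 (z = 18.75): the cylinder does not reach this height (z outside [0, 16]); the cube at (-2.5, 13) does not reach this height (z outside [5.5, 17.5]); the cylinder at (7, 3.5) does not reach this height (z outside [4, 18]); the cube at (2, -1) (footprint 26.5×11) is included at this height (area 291.50 mm²); Taking the union: only the 26.5×11 cube at (2, -1) is present, so the union is just that shape — area = 291.50 mm²; (rotated 25° about Z; rotation is an isometry so areas/perimeters/island counts are preserved). So its area = 291.50 mm². Layer 69 is larger (673.47 vs 291.50 mm²).

layer 69 (z = 17.25 mm)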